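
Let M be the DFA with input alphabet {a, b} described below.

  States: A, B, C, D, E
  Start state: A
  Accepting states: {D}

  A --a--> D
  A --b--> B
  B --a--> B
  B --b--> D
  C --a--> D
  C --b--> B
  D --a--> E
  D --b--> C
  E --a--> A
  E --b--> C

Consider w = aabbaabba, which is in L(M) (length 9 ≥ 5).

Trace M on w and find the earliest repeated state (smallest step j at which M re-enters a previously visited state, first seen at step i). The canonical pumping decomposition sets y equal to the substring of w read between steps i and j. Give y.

Run of M on w = a a b b a a b b a:
  step 0: A  (start)
  step 1: D  (read a: A→D)
  step 2: E  (read a: D→E)
  step 3: C  (read b: E→C)
  step 4: B  (read b: C→B)
  step 5: B  (read a: B→B)   ← first repeat (B seen earlier)
  step 6: B  (read a: B→B)
  step 7: D  (read b: B→D)
  step 8: C  (read b: D→C)
  step 9: D  (read a: C→D)

So i = 4, j = 5, giving x = w[0:4] = aabb, y = w[4:5] = a, z = w[5:9] = abba.
Check: |xy| = 5 ≤ 5 and |y| = 1 ≥ 1. Reading y takes M from B back to B, so every xyⁱz is accepted.
The DFA has 5 states, so the proof of the pumping lemma guarantees a repeated state among the first 5+1 visited; the segment between the two visits is the pumpable y.

a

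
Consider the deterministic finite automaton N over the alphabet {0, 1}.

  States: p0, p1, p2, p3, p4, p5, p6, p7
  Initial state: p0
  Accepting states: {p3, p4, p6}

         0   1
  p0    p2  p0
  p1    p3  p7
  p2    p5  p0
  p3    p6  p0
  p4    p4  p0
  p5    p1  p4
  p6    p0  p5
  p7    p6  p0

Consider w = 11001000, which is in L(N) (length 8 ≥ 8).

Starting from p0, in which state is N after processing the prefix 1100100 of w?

p4

Run of N on the first 7 characters of w = 1 1 0 0 1 0 0:
  step 0: p0  (start)
  step 1: p0  (read 1: p0→p0)
  step 2: p0  (read 1: p0→p0)
  step 3: p2  (read 0: p0→p2)
  step 4: p5  (read 0: p2→p5)
  step 5: p4  (read 1: p5→p4)
  step 6: p4  (read 0: p4→p4)
  step 7: p4  (read 0: p4→p4)

After reading 7 characters, N is in state p4.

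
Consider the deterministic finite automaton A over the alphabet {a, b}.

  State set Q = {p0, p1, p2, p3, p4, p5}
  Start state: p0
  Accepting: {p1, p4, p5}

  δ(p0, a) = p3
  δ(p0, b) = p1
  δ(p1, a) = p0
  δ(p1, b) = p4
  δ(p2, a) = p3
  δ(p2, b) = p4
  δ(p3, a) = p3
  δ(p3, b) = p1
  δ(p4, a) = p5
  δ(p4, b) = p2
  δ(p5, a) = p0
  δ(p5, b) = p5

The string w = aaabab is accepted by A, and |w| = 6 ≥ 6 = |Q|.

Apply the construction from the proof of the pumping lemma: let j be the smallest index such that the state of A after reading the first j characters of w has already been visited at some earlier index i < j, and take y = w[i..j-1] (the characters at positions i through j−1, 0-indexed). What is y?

State sequence: p0 -a-> p3 -a-> p3 -a-> p3 -b-> p1 -a-> p0 -b-> p1
First repeat at step 2: p3 was already visited.

So i = 1, j = 2, giving x = w[0:1] = a, y = w[1:2] = a, z = w[2:6] = abab.
Check: |xy| = 2 ≤ 6 and |y| = 1 ≥ 1. Reading y takes A from p3 back to p3, so every xyⁱz is accepted.

a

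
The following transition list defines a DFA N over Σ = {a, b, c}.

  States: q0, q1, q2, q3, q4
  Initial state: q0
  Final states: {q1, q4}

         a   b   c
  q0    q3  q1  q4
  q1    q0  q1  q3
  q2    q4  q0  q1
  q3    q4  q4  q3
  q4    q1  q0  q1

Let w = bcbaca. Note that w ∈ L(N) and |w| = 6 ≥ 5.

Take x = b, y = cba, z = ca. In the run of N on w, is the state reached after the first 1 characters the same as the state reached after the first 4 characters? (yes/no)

Run of N on the first 4 characters of w = b c b a:
  step 0: q0  (start)
  step 1: q1  (read b: q0→q1)
  step 2: q3  (read c: q1→q3)
  step 3: q4  (read b: q3→q4)
  step 4: q1  (read a: q4→q1)

After x (step 1): q1. After xy (step 4): q1.
They match, so y = cba drives N around a cycle from q1 back to itself; pumping y any number of times keeps N in q1 before reading z, and xyⁱz ∈ L(N) for every i ≥ 0.

yes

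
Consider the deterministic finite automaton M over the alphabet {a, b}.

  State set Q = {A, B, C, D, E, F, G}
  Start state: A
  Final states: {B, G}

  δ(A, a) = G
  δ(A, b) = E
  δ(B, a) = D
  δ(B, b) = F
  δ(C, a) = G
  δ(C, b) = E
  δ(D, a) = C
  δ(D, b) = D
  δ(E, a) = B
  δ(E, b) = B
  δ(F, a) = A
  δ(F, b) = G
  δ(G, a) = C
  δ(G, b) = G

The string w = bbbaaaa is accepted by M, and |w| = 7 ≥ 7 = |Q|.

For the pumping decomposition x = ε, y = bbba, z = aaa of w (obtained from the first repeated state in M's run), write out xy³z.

bbbabbbabbbaaaa

xy^3z = ε·bbba·bbba·bbba·aaa = bbbabbbabbbaaaa.
Reading y = bbba takes M from A back to A, so after x·y·y·y the machine is still in A, and z then leads to the accepting state G. Hence bbbabbbabbbaaaa ∈ L(M).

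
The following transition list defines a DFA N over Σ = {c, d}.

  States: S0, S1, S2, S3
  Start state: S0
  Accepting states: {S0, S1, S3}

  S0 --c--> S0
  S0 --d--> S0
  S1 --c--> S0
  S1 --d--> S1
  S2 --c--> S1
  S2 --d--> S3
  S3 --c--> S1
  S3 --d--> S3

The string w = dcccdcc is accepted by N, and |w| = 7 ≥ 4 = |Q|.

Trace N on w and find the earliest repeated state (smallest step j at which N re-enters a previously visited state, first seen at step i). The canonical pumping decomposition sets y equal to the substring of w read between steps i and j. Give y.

d

State sequence: S0 -d-> S0 -c-> S0 -c-> S0 -c-> S0 -d-> S0 -c-> S0 -c-> S0
First repeat at step 1: S0 was already visited.

So i = 0, j = 1, giving x = w[0:0] = ε, y = w[0:1] = d, z = w[1:7] = cccdcc.
Check: |xy| = 1 ≤ 4 and |y| = 1 ≥ 1. Reading y takes N from S0 back to S0, so every xyⁱz is accepted.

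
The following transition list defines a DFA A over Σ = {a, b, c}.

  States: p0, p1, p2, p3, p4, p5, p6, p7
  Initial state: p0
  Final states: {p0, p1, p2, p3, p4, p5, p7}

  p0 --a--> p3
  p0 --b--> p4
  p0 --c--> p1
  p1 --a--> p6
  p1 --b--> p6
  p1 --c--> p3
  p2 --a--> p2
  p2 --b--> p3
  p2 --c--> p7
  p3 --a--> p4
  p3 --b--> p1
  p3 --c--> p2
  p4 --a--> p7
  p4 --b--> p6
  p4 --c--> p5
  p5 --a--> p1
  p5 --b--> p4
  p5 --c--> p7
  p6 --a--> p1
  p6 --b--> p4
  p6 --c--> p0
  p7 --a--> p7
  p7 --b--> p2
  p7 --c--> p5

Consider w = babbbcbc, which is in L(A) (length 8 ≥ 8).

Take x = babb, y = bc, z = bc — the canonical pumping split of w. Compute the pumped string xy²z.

xy^2z = babb·bc·bc·bc = babbbcbcbc.
Reading y = bc takes A from p3 back to p3, so after x·y·y the machine is still in p3, and z then leads to the accepting state p3. Hence babbbcbcbc ∈ L(A).

babbbcbcbc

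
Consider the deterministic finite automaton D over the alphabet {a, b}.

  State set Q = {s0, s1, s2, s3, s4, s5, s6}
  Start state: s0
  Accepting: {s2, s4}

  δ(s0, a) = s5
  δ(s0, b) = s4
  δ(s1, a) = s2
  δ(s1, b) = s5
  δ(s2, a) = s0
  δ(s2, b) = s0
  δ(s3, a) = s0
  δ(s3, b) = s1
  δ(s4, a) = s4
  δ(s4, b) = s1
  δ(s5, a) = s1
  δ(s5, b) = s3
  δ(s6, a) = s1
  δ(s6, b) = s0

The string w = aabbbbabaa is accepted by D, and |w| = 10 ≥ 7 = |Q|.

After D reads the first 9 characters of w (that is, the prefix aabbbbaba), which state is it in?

State sequence: s0 -a-> s5 -a-> s1 -b-> s5 -b-> s3 -b-> s1 -b-> s5 -a-> s1 -b-> s5 -a-> s1

After reading 9 characters, D is in state s1.
(This kind of state-tracing is the core of the pumping-lemma construction: with 7 states, pigeonhole forces a repeat within the first 7 steps.)

s1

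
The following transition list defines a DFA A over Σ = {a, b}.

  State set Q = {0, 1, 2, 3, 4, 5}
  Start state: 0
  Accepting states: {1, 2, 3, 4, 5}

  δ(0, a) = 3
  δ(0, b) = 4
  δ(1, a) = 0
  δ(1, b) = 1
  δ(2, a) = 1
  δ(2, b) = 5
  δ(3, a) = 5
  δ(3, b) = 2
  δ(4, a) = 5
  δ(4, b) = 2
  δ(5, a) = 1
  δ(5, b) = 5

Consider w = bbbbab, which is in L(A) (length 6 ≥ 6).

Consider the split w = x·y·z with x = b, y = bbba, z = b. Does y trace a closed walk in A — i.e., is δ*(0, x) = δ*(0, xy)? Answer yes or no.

no

State sequence: 0 -b-> 4 -b-> 2 -b-> 5 -b-> 5 -a-> 1

After x (step 1): 4. After xy (step 5): 1.
They differ (4 ≠ 1), so y is not a cycle from the state after x; this split is not the one the pumping-lemma construction produces, and pumping y need not keep the string in L(A).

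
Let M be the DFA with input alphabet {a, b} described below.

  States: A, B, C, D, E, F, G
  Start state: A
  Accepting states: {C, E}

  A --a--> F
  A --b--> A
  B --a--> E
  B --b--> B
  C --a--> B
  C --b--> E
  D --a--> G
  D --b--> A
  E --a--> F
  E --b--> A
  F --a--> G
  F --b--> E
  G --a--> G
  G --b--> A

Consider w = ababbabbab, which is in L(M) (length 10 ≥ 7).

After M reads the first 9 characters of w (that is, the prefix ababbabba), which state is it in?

F

State sequence: A -a-> F -b-> E -a-> F -b-> E -b-> A -a-> F -b-> E -b-> A -a-> F

After reading 9 characters, M is in state F.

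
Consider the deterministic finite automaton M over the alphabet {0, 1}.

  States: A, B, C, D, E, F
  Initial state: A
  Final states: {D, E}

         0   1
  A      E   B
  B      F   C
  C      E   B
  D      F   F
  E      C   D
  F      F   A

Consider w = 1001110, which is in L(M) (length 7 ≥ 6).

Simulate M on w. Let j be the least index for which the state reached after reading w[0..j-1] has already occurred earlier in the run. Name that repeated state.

State sequence: A -1-> B -0-> F -0-> F -1-> A -1-> B -1-> C -0-> E
First repeat at step 3: F was already visited.

The earliest repeat is at step j = 3: M is in F, which it already visited at step i = 2.
Since M has 6 states, any run of length ≥ 6 visits 6+1 states, so by pigeonhole some state repeats within the first 6 steps — that repeat gives the pumpable loop.

F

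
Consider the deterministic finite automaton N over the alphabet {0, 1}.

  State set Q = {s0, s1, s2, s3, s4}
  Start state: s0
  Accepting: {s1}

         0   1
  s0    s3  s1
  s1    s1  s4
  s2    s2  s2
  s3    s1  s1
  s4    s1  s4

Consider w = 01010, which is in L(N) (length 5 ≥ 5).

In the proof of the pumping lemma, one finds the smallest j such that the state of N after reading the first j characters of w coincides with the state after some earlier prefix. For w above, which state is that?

s1

Run of N on w = 0 1 0 1 0:
  step 0: s0  (start)
  step 1: s3  (read 0: s0→s3)
  step 2: s1  (read 1: s3→s1)
  step 3: s1  (read 0: s1→s1)   ← first repeat (s1 seen earlier)
  step 4: s4  (read 1: s1→s4)
  step 5: s1  (read 0: s4→s1)

The earliest repeat is at step j = 3: N is in s1, which it already visited at step i = 2.
The DFA has 5 states, so the proof of the pumping lemma guarantees a repeated state among the first 5+1 visited; the segment between the two visits is the pumpable y.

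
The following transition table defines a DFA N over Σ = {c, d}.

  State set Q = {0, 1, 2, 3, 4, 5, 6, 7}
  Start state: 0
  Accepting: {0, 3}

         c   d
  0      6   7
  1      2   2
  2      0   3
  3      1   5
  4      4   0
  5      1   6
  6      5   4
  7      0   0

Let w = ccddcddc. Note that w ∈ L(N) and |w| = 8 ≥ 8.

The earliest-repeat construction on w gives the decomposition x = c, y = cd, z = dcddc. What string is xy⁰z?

xy⁰z = xz = c·dcddc = cdcddc.
Reading y = cd takes N from 6 back to 6, so after x the machine is still in 6, and z then leads to the accepting state 0. Hence cdcddc ∈ L(N).

cdcddc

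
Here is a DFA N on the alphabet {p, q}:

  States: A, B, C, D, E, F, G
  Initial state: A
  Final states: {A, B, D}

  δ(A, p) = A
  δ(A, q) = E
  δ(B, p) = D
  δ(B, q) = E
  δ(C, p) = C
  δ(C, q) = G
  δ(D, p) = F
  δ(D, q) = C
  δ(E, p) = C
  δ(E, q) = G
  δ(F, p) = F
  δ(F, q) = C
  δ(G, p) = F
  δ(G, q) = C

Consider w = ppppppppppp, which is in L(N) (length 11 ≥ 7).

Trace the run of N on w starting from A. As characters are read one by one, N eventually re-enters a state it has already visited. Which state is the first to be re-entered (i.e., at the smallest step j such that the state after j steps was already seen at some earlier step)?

Run of N on w = p p p p p p p p p p p:
  step 0: A  (start)
  step 1: A  (read p: A→A)   ← first repeat (A seen earlier)
  step 2: A  (read p: A→A)
  step 3: A  (read p: A→A)
  step 4: A  (read p: A→A)
  step 5: A  (read p: A→A)
  step 6: A  (read p: A→A)
  step 7: A  (read p: A→A)
  step 8: A  (read p: A→A)
  step 9: A  (read p: A→A)
  step 10: A  (read p: A→A)
  step 11: A  (read p: A→A)

The earliest repeat is at step j = 1: N is in A, which it already visited at step i = 0.
Since N has 7 states, any run of length ≥ 7 visits 7+1 states, so by pigeonhole some state repeats within the first 7 steps — that repeat gives the pumpable loop.

A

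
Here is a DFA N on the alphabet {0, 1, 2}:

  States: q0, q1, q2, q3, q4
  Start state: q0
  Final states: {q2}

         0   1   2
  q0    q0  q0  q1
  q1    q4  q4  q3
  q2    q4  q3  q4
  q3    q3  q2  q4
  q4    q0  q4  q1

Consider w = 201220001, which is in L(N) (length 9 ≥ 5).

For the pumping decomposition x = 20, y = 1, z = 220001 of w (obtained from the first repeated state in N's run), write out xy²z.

xy^2z = 20·1·1·220001 = 2011220001.
Reading y = 1 takes N from q4 back to q4, so after x·y·y the machine is still in q4, and z then leads to the accepting state q2. Hence 2011220001 ∈ L(N).

2011220001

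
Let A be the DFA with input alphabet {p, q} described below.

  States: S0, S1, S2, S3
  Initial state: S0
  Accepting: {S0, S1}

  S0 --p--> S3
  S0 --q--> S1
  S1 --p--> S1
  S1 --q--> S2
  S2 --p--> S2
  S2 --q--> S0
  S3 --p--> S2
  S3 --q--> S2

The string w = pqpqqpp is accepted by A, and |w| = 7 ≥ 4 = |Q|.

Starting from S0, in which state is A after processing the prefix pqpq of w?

S0

Run of A on the first 4 characters of w = p q p q:
  step 0: S0  (start)
  step 1: S3  (read p: S0→S3)
  step 2: S2  (read q: S3→S2)
  step 3: S2  (read p: S2→S2)
  step 4: S0  (read q: S2→S0)

After reading 4 characters, A is in state S0.
(This kind of state-tracing is the core of the pumping-lemma construction: with 4 states, pigeonhole forces a repeat within the first 4 steps.)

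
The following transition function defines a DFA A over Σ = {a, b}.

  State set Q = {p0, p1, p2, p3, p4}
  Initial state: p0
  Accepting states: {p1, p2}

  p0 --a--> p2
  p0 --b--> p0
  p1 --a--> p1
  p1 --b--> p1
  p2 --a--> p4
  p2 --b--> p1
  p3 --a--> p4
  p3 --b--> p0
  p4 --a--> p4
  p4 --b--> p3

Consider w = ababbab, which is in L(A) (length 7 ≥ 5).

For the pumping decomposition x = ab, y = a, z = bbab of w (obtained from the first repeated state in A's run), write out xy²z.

abaabbab

xy^2z = ab·a·a·bbab = abaabbab.
Reading y = a takes A from p1 back to p1, so after x·y·y the machine is still in p1, and z then leads to the accepting state p1. Hence abaabbab ∈ L(A).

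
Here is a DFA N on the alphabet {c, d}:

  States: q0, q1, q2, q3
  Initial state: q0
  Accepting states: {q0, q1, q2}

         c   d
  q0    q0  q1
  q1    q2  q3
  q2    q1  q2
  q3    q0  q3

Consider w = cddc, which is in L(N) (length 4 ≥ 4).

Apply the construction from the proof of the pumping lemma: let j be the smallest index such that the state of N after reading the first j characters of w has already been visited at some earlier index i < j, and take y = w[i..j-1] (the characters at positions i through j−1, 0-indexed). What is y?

State sequence: q0 -c-> q0 -d-> q1 -d-> q3 -c-> q0
First repeat at step 1: q0 was already visited.

So i = 0, j = 1, giving x = w[0:0] = ε, y = w[0:1] = c, z = w[1:4] = ddc.
Check: |xy| = 1 ≤ 4 and |y| = 1 ≥ 1. Reading y takes N from q0 back to q0, so every xyⁱz is accepted.
Pumping length from the standard proof: p = 4 (the number of states). The repeated state found above gives |xy| = j ≤ 4 and |y| = j − i ≥ 1.

c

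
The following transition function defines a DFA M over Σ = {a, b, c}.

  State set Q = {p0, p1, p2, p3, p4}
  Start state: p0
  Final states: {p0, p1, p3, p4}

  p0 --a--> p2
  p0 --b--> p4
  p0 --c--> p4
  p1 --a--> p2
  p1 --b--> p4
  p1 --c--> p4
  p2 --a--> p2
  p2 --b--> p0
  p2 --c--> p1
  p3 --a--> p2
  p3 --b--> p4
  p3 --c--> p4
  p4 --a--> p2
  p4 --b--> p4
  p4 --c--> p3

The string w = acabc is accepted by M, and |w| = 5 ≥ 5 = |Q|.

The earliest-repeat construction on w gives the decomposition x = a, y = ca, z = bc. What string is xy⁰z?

abc

xy⁰z = xz = a·bc = abc.
Reading y = ca takes M from p2 back to p2, so after x the machine is still in p2, and z then leads to the accepting state p4. Hence abc ∈ L(M).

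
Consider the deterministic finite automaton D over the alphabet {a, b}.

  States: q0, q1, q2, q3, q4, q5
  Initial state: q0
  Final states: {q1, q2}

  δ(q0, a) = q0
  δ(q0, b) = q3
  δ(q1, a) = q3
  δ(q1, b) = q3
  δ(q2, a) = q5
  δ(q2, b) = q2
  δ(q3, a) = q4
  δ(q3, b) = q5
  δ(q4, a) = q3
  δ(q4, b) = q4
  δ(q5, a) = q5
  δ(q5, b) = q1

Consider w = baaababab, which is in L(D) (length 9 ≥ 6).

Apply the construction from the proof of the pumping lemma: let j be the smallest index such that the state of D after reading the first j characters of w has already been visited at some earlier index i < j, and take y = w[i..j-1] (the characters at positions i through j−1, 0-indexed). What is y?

Run of D on w = b a a a b a b a b:
  step 0: q0  (start)
  step 1: q3  (read b: q0→q3)
  step 2: q4  (read a: q3→q4)
  step 3: q3  (read a: q4→q3)   ← first repeat (q3 seen earlier)
  step 4: q4  (read a: q3→q4)
  step 5: q4  (read b: q4→q4)
  step 6: q3  (read a: q4→q3)
  step 7: q5  (read b: q3→q5)
  step 8: q5  (read a: q5→q5)
  step 9: q1  (read b: q5→q1)

So i = 1, j = 3, giving x = w[0:1] = b, y = w[1:3] = aa, z = w[3:9] = ababab.
Check: |xy| = 3 ≤ 6 and |y| = 2 ≥ 1. Reading y takes D from q3 back to q3, so every xyⁱz is accepted.
Since D has 6 states, any run of length ≥ 6 visits 6+1 states, so by pigeonhole some state repeats within the first 6 steps — that repeat gives the pumpable loop.

aa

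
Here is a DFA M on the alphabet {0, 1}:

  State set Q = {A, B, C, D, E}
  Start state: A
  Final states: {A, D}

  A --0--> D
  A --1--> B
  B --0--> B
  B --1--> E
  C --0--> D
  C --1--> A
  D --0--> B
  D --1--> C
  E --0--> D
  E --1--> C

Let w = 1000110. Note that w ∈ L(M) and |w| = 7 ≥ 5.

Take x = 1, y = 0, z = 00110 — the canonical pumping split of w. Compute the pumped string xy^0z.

xy⁰z = xz = 1·00110 = 100110.
Reading y = 0 takes M from B back to B, so after x the machine is still in B, and z then leads to the accepting state D. Hence 100110 ∈ L(M).

100110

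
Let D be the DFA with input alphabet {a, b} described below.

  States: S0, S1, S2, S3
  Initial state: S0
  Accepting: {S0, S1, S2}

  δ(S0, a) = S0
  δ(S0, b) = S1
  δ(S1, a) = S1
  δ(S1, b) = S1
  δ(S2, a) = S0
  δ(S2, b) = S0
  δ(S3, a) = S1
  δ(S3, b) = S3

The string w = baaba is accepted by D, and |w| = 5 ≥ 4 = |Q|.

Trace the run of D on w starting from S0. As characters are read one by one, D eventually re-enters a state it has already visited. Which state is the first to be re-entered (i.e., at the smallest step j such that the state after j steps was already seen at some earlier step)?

S1

Run of D on w = b a a b a:
  step 0: S0  (start)
  step 1: S1  (read b: S0→S1)
  step 2: S1  (read a: S1→S1)   ← first repeat (S1 seen earlier)
  step 3: S1  (read a: S1→S1)
  step 4: S1  (read b: S1→S1)
  step 5: S1  (read a: S1→S1)

The earliest repeat is at step j = 2: D is in S1, which it already visited at step i = 1.
Since D has 4 states, any run of length ≥ 4 visits 4+1 states, so by pigeonhole some state repeats within the first 4 steps — that repeat gives the pumpable loop.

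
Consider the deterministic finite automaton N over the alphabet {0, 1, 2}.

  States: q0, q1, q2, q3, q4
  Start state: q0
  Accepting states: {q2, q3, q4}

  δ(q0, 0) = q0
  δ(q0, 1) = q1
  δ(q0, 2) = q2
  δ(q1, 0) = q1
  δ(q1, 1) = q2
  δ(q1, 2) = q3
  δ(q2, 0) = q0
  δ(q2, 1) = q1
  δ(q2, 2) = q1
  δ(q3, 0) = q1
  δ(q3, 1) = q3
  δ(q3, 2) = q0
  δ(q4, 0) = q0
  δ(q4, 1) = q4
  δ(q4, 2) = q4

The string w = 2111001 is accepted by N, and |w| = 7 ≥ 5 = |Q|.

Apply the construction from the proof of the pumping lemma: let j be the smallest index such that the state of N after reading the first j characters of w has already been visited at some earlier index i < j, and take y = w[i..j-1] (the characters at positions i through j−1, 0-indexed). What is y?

11

Run of N on w = 2 1 1 1 0 0 1:
  step 0: q0  (start)
  step 1: q2  (read 2: q0→q2)
  step 2: q1  (read 1: q2→q1)
  step 3: q2  (read 1: q1→q2)   ← first repeat (q2 seen earlier)
  step 4: q1  (read 1: q2→q1)
  step 5: q1  (read 0: q1→q1)
  step 6: q1  (read 0: q1→q1)
  step 7: q2  (read 1: q1→q2)

So i = 1, j = 3, giving x = w[0:1] = 2, y = w[1:3] = 11, z = w[3:7] = 1001.
Check: |xy| = 3 ≤ 5 and |y| = 2 ≥ 1. Reading y takes N from q2 back to q2, so every xyⁱz is accepted.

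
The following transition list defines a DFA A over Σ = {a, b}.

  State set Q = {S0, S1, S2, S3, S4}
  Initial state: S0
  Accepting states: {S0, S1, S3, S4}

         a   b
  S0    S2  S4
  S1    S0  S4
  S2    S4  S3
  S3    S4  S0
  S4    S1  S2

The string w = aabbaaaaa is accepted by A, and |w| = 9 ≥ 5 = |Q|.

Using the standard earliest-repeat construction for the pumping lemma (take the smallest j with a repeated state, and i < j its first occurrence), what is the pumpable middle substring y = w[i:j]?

ab

Run of A on w = a a b b a a a a a:
  step 0: S0  (start)
  step 1: S2  (read a: S0→S2)
  step 2: S4  (read a: S2→S4)
  step 3: S2  (read b: S4→S2)   ← first repeat (S2 seen earlier)
  step 4: S3  (read b: S2→S3)
  step 5: S4  (read a: S3→S4)
  step 6: S1  (read a: S4→S1)
  step 7: S0  (read a: S1→S0)
  step 8: S2  (read a: S0→S2)
  step 9: S4  (read a: S2→S4)

So i = 1, j = 3, giving x = w[0:1] = a, y = w[1:3] = ab, z = w[3:9] = baaaaa.
Check: |xy| = 3 ≤ 5 and |y| = 2 ≥ 1. Reading y takes A from S2 back to S2, so every xyⁱz is accepted.
Pumping length from the standard proof: p = 5 (the number of states). The repeated state found above gives |xy| = j ≤ 5 and |y| = j − i ≥ 1.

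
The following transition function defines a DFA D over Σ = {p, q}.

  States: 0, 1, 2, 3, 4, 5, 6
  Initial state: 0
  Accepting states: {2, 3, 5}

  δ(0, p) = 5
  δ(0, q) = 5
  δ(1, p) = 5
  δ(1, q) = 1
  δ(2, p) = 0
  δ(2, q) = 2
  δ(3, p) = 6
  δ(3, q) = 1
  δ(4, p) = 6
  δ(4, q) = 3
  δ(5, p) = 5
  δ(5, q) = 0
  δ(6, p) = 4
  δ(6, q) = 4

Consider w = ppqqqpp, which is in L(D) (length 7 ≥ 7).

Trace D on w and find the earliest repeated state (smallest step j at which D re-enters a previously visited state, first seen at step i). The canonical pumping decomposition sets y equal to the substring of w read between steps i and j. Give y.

p

State sequence: 0 -p-> 5 -p-> 5 -q-> 0 -q-> 5 -q-> 0 -p-> 5 -p-> 5
First repeat at step 2: 5 was already visited.

So i = 1, j = 2, giving x = w[0:1] = p, y = w[1:2] = p, z = w[2:7] = qqqpp.
Check: |xy| = 2 ≤ 7 and |y| = 1 ≥ 1. Reading y takes D from 5 back to 5, so every xyⁱz is accepted.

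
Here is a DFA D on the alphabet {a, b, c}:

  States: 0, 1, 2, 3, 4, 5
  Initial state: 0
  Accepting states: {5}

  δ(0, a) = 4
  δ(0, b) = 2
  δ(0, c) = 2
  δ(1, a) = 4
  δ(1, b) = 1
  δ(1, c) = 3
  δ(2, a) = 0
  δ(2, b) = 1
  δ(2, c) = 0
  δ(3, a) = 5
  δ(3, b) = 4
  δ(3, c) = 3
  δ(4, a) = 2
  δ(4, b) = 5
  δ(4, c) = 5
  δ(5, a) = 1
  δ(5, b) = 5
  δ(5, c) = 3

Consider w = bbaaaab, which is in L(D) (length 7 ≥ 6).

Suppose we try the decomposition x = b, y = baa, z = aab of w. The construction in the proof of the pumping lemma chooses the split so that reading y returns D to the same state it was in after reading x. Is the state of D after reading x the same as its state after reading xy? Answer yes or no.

Run of D on the first 4 characters of w = b b a a:
  step 0: 0  (start)
  step 1: 2  (read b: 0→2)
  step 2: 1  (read b: 2→1)
  step 3: 4  (read a: 1→4)
  step 4: 2  (read a: 4→2)

After x (step 1): 2. After xy (step 4): 2.
They match, so y = baa drives D around a cycle from 2 back to itself; pumping y any number of times keeps D in 2 before reading z, and xyⁱz ∈ L(D) for every i ≥ 0.

yes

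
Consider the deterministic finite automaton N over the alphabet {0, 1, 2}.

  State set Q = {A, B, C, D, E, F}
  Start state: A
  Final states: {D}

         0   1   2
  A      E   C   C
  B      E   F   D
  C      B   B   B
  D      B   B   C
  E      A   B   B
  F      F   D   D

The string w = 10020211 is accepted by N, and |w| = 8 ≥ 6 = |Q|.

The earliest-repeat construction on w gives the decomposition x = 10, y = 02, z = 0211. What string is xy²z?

xy^2z = 10·02·02·0211 = 1002020211.
Reading y = 02 takes N from B back to B, so after x·y·y the machine is still in B, and z then leads to the accepting state D. Hence 1002020211 ∈ L(N).

1002020211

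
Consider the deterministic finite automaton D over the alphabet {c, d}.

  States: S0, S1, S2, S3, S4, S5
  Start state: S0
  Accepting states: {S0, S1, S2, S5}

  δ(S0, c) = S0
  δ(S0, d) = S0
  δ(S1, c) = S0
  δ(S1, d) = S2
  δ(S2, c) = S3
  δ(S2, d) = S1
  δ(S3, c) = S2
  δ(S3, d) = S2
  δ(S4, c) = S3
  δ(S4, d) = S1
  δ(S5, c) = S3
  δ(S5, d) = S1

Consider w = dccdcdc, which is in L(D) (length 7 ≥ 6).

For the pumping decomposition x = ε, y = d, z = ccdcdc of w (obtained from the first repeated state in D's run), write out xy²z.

ddccdcdc

xy^2z = ε·d·d·ccdcdc = ddccdcdc.
Reading y = d takes D from S0 back to S0, so after x·y·y the machine is still in S0, and z then leads to the accepting state S0. Hence ddccdcdc ∈ L(D).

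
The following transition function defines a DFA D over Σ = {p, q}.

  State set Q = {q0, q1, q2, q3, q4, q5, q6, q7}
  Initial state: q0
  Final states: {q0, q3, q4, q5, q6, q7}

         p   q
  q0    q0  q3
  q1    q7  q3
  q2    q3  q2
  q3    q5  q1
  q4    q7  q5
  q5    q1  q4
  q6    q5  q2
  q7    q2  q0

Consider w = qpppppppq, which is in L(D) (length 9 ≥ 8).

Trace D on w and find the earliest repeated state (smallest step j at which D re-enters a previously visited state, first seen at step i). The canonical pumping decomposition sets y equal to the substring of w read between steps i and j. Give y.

ppppp

Run of D on w = q p p p p p p p q:
  step 0: q0  (start)
  step 1: q3  (read q: q0→q3)
  step 2: q5  (read p: q3→q5)
  step 3: q1  (read p: q5→q1)
  step 4: q7  (read p: q1→q7)
  step 5: q2  (read p: q7→q2)
  step 6: q3  (read p: q2→q3)   ← first repeat (q3 seen earlier)
  step 7: q5  (read p: q3→q5)
  step 8: q1  (read p: q5→q1)
  step 9: q3  (read q: q1→q3)

So i = 1, j = 6, giving x = w[0:1] = q, y = w[1:6] = ppppp, z = w[6:9] = ppq.
Check: |xy| = 6 ≤ 8 and |y| = 5 ≥ 1. Reading y takes D from q3 back to q3, so every xyⁱz is accepted.
The DFA has 8 states, so the proof of the pumping lemma guarantees a repeated state among the first 8+1 visited; the segment between the two visits is the pumpable y.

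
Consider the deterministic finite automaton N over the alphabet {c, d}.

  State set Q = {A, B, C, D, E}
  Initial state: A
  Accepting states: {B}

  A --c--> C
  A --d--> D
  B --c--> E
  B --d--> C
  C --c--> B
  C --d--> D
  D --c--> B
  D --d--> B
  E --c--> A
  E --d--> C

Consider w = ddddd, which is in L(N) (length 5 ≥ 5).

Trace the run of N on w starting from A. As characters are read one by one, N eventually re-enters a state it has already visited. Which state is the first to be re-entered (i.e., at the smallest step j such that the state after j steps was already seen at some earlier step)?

Run of N on w = d d d d d:
  step 0: A  (start)
  step 1: D  (read d: A→D)
  step 2: B  (read d: D→B)
  step 3: C  (read d: B→C)
  step 4: D  (read d: C→D)   ← first repeat (D seen earlier)
  step 5: B  (read d: D→B)

The earliest repeat is at step j = 4: N is in D, which it already visited at step i = 1.
With |Q| = 5, pigeonhole forces a state repeat no later than step 5; the substring read between the first and second visits to that state can be pumped.

D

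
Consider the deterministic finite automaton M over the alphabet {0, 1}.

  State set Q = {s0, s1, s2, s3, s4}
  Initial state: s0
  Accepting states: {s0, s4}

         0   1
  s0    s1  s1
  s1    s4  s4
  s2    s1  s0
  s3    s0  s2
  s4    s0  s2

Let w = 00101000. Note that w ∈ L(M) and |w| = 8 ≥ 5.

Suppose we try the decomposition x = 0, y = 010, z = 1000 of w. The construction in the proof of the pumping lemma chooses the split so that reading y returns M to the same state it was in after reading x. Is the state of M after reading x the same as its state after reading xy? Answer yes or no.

yes

State sequence: s0 -0-> s1 -0-> s4 -1-> s2 -0-> s1

After x (step 1): s1. After xy (step 4): s1.
They match, so y = 010 drives M around a cycle from s1 back to itself; pumping y any number of times keeps M in s1 before reading z, and xyⁱz ∈ L(M) for every i ≥ 0.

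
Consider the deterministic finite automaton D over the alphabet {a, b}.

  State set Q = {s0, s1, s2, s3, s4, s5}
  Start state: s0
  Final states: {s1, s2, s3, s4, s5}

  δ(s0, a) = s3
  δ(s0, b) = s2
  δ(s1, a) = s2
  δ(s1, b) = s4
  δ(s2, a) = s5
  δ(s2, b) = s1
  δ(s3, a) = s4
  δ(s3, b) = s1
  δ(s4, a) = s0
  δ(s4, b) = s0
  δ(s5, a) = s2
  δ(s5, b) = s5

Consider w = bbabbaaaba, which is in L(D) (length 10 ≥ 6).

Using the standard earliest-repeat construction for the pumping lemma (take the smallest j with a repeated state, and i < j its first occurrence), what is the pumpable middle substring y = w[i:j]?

State sequence: s0 -b-> s2 -b-> s1 -a-> s2 -b-> s1 -b-> s4 -a-> s0 -a-> s3 -a-> s4 -b-> s0 -a-> s3
First repeat at step 3: s2 was already visited.

So i = 1, j = 3, giving x = w[0:1] = b, y = w[1:3] = ba, z = w[3:10] = bbaaaba.
Check: |xy| = 3 ≤ 6 and |y| = 2 ≥ 1. Reading y takes D from s2 back to s2, so every xyⁱz is accepted.

ba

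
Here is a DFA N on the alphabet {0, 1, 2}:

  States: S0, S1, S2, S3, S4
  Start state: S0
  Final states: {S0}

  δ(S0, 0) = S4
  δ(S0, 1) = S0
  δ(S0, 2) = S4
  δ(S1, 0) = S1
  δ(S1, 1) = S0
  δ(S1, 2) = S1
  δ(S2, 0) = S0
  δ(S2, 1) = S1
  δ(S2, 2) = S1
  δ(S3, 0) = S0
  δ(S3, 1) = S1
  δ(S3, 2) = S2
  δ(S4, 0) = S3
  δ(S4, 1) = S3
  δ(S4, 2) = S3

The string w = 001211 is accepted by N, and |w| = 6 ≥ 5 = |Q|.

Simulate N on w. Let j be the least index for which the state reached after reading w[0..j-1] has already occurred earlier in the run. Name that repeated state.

Run of N on w = 0 0 1 2 1 1:
  step 0: S0  (start)
  step 1: S4  (read 0: S0→S4)
  step 2: S3  (read 0: S4→S3)
  step 3: S1  (read 1: S3→S1)
  step 4: S1  (read 2: S1→S1)   ← first repeat (S1 seen earlier)
  step 5: S0  (read 1: S1→S0)
  step 6: S0  (read 1: S0→S0)

The earliest repeat is at step j = 4: N is in S1, which it already visited at step i = 3.

S1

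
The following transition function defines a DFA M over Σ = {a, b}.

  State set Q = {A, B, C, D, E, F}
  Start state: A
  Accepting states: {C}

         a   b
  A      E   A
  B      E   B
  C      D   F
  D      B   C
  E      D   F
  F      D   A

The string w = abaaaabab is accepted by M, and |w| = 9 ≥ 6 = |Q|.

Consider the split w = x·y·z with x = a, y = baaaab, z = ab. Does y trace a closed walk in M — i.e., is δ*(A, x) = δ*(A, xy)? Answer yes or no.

no

State sequence: A -a-> E -b-> F -a-> D -a-> B -a-> E -a-> D -b-> C

After x (step 1): E. After xy (step 7): C.
They differ (E ≠ C), so y is not a cycle from the state after x; this split is not the one the pumping-lemma construction produces, and pumping y need not keep the string in L(M).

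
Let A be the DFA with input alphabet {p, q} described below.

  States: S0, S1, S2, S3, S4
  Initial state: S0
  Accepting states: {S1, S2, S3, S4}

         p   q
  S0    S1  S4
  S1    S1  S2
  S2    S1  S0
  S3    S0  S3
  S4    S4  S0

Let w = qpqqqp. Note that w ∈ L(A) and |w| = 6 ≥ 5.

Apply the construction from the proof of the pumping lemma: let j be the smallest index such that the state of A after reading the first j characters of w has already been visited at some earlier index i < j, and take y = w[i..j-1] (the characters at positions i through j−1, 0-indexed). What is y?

p

Run of A on w = q p q q q p:
  step 0: S0  (start)
  step 1: S4  (read q: S0→S4)
  step 2: S4  (read p: S4→S4)   ← first repeat (S4 seen earlier)
  step 3: S0  (read q: S4→S0)
  step 4: S4  (read q: S0→S4)
  step 5: S0  (read q: S4→S0)
  step 6: S1  (read p: S0→S1)

So i = 1, j = 2, giving x = w[0:1] = q, y = w[1:2] = p, z = w[2:6] = qqqp.
Check: |xy| = 2 ≤ 5 and |y| = 1 ≥ 1. Reading y takes A from S4 back to S4, so every xyⁱz is accepted.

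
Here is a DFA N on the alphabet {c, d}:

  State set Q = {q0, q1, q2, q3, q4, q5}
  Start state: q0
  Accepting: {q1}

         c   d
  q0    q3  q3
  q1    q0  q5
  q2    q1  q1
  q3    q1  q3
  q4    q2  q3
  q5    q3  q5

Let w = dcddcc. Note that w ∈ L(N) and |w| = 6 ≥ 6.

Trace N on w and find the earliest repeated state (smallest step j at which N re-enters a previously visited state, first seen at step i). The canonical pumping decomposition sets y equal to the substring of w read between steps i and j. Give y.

Run of N on w = d c d d c c:
  step 0: q0  (start)
  step 1: q3  (read d: q0→q3)
  step 2: q1  (read c: q3→q1)
  step 3: q5  (read d: q1→q5)
  step 4: q5  (read d: q5→q5)   ← first repeat (q5 seen earlier)
  step 5: q3  (read c: q5→q3)
  step 6: q1  (read c: q3→q1)

So i = 3, j = 4, giving x = w[0:3] = dcd, y = w[3:4] = d, z = w[4:6] = cc.
Check: |xy| = 4 ≤ 6 and |y| = 1 ≥ 1. Reading y takes N from q5 back to q5, so every xyⁱz is accepted.

d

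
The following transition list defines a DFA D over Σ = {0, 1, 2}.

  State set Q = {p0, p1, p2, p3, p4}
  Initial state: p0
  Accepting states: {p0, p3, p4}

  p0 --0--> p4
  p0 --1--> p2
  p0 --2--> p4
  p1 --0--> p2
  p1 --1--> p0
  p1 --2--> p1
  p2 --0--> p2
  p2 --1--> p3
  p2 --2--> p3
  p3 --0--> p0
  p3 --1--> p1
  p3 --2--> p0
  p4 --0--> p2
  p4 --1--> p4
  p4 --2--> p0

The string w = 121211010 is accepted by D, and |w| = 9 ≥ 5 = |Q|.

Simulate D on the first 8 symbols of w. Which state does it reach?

State sequence: p0 -1-> p2 -2-> p3 -1-> p1 -2-> p1 -1-> p0 -1-> p2 -0-> p2 -1-> p3

After reading 8 characters, D is in state p3.

p3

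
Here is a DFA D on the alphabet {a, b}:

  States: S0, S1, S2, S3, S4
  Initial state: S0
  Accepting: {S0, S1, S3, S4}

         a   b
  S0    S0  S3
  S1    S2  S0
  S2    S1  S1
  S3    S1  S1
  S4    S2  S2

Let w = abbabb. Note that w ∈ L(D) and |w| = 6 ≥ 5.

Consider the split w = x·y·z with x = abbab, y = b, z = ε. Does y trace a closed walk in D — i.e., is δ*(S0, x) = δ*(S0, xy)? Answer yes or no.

no

State sequence: S0 -a-> S0 -b-> S3 -b-> S1 -a-> S2 -b-> S1 -b-> S0

After x (step 5): S1. After xy (step 6): S0.
They differ (S1 ≠ S0), so y is not a cycle from the state after x; this split is not the one the pumping-lemma construction produces, and pumping y need not keep the string in L(D).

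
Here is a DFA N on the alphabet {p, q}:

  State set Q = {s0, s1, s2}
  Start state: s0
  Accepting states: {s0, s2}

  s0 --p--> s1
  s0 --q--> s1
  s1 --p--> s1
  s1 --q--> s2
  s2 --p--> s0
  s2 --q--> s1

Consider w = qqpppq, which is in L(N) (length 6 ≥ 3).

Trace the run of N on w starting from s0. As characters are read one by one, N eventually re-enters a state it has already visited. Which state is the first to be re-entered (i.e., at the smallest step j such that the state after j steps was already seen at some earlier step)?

s0

State sequence: s0 -q-> s1 -q-> s2 -p-> s0 -p-> s1 -p-> s1 -q-> s2
First repeat at step 3: s0 was already visited.

The earliest repeat is at step j = 3: N is in s0, which it already visited at step i = 0.
With |Q| = 3, pigeonhole forces a state repeat no later than step 3; the substring read between the first and second visits to that state can be pumped.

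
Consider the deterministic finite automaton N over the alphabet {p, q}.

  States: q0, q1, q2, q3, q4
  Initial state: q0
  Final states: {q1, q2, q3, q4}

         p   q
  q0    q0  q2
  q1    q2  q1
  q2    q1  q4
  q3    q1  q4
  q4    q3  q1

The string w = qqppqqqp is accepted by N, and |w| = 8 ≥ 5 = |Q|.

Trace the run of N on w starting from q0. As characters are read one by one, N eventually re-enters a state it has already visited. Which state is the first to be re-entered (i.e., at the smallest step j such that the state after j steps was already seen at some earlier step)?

q1

Run of N on w = q q p p q q q p:
  step 0: q0  (start)
  step 1: q2  (read q: q0→q2)
  step 2: q4  (read q: q2→q4)
  step 3: q3  (read p: q4→q3)
  step 4: q1  (read p: q3→q1)
  step 5: q1  (read q: q1→q1)   ← first repeat (q1 seen earlier)
  step 6: q1  (read q: q1→q1)
  step 7: q1  (read q: q1→q1)
  step 8: q2  (read p: q1→q2)

The earliest repeat is at step j = 5: N is in q1, which it already visited at step i = 4.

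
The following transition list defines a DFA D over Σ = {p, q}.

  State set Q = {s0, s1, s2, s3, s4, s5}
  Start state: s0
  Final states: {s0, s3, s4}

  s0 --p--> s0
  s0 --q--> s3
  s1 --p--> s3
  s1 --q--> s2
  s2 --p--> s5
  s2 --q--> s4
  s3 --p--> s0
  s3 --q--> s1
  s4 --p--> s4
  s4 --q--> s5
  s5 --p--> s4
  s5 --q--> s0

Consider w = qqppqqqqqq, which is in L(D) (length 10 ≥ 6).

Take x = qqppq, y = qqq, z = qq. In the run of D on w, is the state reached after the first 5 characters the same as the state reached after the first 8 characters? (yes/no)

Run of D on the first 8 characters of w = q q p p q q q q:
  step 0: s0  (start)
  step 1: s3  (read q: s0→s3)
  step 2: s1  (read q: s3→s1)
  step 3: s3  (read p: s1→s3)
  step 4: s0  (read p: s3→s0)
  step 5: s3  (read q: s0→s3)
  step 6: s1  (read q: s3→s1)
  step 7: s2  (read q: s1→s2)
  step 8: s4  (read q: s2→s4)

After x (step 5): s3. After xy (step 8): s4.
They differ (s3 ≠ s4), so y is not a cycle from the state after x; this split is not the one the pumping-lemma construction produces, and pumping y need not keep the string in L(D).

no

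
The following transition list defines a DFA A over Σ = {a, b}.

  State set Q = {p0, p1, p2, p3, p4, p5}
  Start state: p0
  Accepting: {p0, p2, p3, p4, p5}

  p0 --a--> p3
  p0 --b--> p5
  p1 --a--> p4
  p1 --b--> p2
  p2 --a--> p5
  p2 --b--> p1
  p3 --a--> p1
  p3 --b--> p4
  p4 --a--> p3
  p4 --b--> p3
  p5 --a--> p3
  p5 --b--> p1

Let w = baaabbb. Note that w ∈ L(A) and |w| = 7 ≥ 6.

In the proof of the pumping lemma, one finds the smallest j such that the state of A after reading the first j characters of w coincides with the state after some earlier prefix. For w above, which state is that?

p3

Run of A on w = b a a a b b b:
  step 0: p0  (start)
  step 1: p5  (read b: p0→p5)
  step 2: p3  (read a: p5→p3)
  step 3: p1  (read a: p3→p1)
  step 4: p4  (read a: p1→p4)
  step 5: p3  (read b: p4→p3)   ← first repeat (p3 seen earlier)
  step 6: p4  (read b: p3→p4)
  step 7: p3  (read b: p4→p3)

The earliest repeat is at step j = 5: A is in p3, which it already visited at step i = 2.
Since A has 6 states, any run of length ≥ 6 visits 6+1 states, so by pigeonhole some state repeats within the first 6 steps — that repeat gives the pumpable loop.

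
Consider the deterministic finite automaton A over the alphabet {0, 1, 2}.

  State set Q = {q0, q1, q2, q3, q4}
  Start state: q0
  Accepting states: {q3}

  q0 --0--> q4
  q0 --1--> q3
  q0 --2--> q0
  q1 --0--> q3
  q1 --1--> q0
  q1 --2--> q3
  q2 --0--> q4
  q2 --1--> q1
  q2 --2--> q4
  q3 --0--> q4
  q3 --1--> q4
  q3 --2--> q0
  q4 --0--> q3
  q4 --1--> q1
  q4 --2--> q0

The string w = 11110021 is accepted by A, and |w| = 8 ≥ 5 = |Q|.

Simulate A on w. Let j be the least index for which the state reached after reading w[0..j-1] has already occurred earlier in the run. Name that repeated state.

q0

State sequence: q0 -1-> q3 -1-> q4 -1-> q1 -1-> q0 -0-> q4 -0-> q3 -2-> q0 -1-> q3
First repeat at step 4: q0 was already visited.

The earliest repeat is at step j = 4: A is in q0, which it already visited at step i = 0.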